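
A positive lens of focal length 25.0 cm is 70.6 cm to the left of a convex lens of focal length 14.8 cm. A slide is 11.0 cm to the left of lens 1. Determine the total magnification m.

m = -0.350

Lens 1: 1/d_i1 = 1/(25.0) − 1/(11.0) = -0.05091, so d_i1 = -19.64 cm; m₁ = −d_i1/d_o1 = +1.785.
d_o2 = 70.6 − (-19.64) = 90.24 cm.
Lens 2: 1/d_i2 = 1/(14.8) − 1/(90.24) = 0.05649, so d_i2 = 17.70 cm; m₂ = −d_i2/d_o2 = -0.1962.
m = m₁·m₂ = (+1.785)(-0.1962) = -0.350.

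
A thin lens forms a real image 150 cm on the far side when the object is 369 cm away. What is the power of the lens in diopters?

d_i = +150 cm.
1/f = 1/d_o + 1/d_i = 1/(369) + 1/(150) = 0.009377 cm⁻¹.
f = 106.6 cm = 1.066 m, so P = 1/f = +0.938 D.

P = +0.938 D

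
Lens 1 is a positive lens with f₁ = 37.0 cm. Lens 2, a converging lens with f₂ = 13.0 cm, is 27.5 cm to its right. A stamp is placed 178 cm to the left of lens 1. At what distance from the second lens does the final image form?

7.75 cm

Lens 1: 1/d_i1 = 1/f₁ − 1/d_o1 = 1/(37.0) − 1/(178) = 0.02141, so d_i1 = 46.71 cm.
The intermediate image is 46.71 cm to the right of lens 1, which lies 19.21 cm to the right of lens 2 — a virtual object — so d_o2 = −19.21 cm.
Lens 2: 1/d_i2 = 1/f₂ − 1/d_o2 = 1/(13.0) − 1/(-19.21) = 0.1290, so d_i2 = 7.75 cm.
The final image is real, 7.75 cm to the right of lens 2 (overall magnification ≈ -0.11).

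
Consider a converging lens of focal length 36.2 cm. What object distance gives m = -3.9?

45.5 cm

m = −d_i/d_o ⇒ d_i = −m·d_o.
1/f = 1/d_o + 1/d_i = 1/d_o − 1/(m·d_o) = (1 − 1/m)/d_o, so d_o = f(1 − 1/m) = (36.20)(1 − 1/(-3.9)) = 45.5 cm.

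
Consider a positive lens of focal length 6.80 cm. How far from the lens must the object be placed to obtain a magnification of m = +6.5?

m = −d_i/d_o ⇒ d_i = −m·d_o.
1/f = 1/d_o + 1/d_i = 1/d_o − 1/(m·d_o) = (1 − 1/m)/d_o, so d_o = f(1 − 1/m) = (6.800)(1 − 1/(+6.5)) = 5.75 cm.

5.75 cm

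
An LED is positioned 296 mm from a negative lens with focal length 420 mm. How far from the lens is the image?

For a negative lens, f = -420 mm.
Lens equation: 1/s_i = 1/f − 1/s_o = 1/(-420.0) − 1/(296) = -0.002381 − 0.003378 = -0.005759, so s_i = -174 mm.
The image is virtual, upright and reduced, on the same side as the object.

174 mm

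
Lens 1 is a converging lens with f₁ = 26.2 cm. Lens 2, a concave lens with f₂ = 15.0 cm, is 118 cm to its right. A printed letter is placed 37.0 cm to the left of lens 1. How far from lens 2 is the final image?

9.80 cm

Lens 1: 1/d_i1 = 1/f₁ − 1/d_o1 = 1/(26.2) − 1/(37.0) = 0.01114, so d_i1 = 89.76 cm.
The intermediate image is 89.76 cm to the right of lens 1, which is 118 − (89.76) = 28.24 cm to the left of lens 2, so d_o2 = +28.24 cm.
Lens 2 is diverging, so f₂ = −15.0 cm.
Lens 2: 1/d_i2 = 1/f₂ − 1/d_o2 = 1/(-15.0) − 1/(28.24) = -0.1021, so d_i2 = -9.80 cm.
The final image is virtual, 9.80 cm to the left of lens 2 (overall magnification ≈ -0.84).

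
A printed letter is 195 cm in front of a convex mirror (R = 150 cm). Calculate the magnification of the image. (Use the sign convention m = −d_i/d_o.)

m = +0.278

f = R/2 = 150/2 = 75.00 cm; for a convex mirror, f = -75.00 cm.
1/d_i = 1/f − 1/d_o = 1/(-75.00) − 1/(195) = -0.01846, so d_i = -54.17 cm.
m = −d_i/d_o = −(-54.17)/(195) = +0.278.
The image is virtual, upright and reduced, behind the mirror.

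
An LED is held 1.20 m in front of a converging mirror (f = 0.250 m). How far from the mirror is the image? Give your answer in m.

Mirror equation: 1/q = 1/f − 1/p = 1/(0.2500) − 1/(1.20) = 4.000 − 0.8333 = 3.167, so q = 0.316 m.
The image is real, inverted and reduced, in front of the mirror.

0.316 m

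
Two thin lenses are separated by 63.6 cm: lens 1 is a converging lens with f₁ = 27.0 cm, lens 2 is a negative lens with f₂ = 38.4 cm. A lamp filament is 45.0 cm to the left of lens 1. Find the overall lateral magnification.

m = -1.67

Lens 1: 1/d_i1 = 1/(27.0) − 1/(45.0) = 0.01481, so d_i1 = 67.50 cm; m₁ = −d_i1/d_o1 = -1.500.
d_o2 = 63.6 − (67.50) = -3.900 cm (virtual object).
f₂ = −38.4 cm (diverging).
Lens 2: 1/d_i2 = 1/(-38.4) − 1/(-3.900) = 0.2304, so d_i2 = 4.341 cm; m₂ = −d_i2/d_o2 = +1.113.
m = m₁·m₂ = (-1.500)(+1.113) = -1.67.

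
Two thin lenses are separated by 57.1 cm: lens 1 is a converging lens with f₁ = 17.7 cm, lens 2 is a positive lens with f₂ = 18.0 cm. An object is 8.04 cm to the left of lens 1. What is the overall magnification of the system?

Lens 1: 1/d_i1 = 1/(17.7) − 1/(8.04) = -0.06788, so d_i1 = -14.73 cm; m₁ = −d_i1/d_o1 = +1.832.
d_o2 = 57.1 − (-14.73) = 71.83 cm.
Lens 2: 1/d_i2 = 1/(18.0) − 1/(71.83) = 0.04163, so d_i2 = 24.02 cm; m₂ = −d_i2/d_o2 = -0.3344.
m = m₁·m₂ = (+1.832)(-0.3344) = -0.613.

m = -0.613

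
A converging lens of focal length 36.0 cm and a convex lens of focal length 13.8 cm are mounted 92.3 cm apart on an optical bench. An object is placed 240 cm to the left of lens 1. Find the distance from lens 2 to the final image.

Lens 1: 1/d_i1 = 1/f₁ − 1/d_o1 = 1/(36.0) − 1/(240) = 0.02361, so d_i1 = 42.35 cm.
The intermediate image is 42.35 cm to the right of lens 1, which is 92.3 − (42.35) = 49.95 cm to the left of lens 2, so d_o2 = +49.95 cm.
Lens 2: 1/d_i2 = 1/f₂ − 1/d_o2 = 1/(13.8) − 1/(49.95) = 0.05244, so d_i2 = 19.1 cm.
The final image is real, 19.1 cm to the right of lens 2 (overall magnification ≈ 0.067).

19.1 cm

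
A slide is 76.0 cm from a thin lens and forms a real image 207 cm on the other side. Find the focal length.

Real image ⇒ d_i = +207 cm.
1/f = 1/d_o + 1/d_i = 1/(76.0) + 1/(207) = 0.01799, so f = 55.6 cm.
Since f is positive, the thin lens is converging.

f = 55.6 cm (converging)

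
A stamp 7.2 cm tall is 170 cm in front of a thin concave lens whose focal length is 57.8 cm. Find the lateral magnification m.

For a concave lens, f = -57.8 cm.
1/d_i = 1/f − 1/d_o = 1/(-57.80) − 1/(170) = -0.02318, so d_i = -43.13 cm.
m = −d_i/d_o = −(-43.13)/(170) = +0.254.
The image is virtual, upright and reduced, on the same side as the object.

m = +0.254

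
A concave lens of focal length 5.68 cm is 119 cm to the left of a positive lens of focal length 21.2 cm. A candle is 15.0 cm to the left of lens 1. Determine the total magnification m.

f₁ = −5.68 cm (diverging).
Lens 1: 1/d_i1 = 1/(-5.68) − 1/(15.0) = -0.2427, so d_i1 = -4.120 cm; m₁ = −d_i1/d_o1 = +0.2747.
d_o2 = 119 − (-4.120) = 123.1 cm.
Lens 2: 1/d_i2 = 1/(21.2) − 1/(123.1) = 0.03905, so d_i2 = 25.61 cm; m₂ = −d_i2/d_o2 = -0.2080.
m = m₁·m₂ = (+0.2747)(-0.2080) = -0.0571.

m = -0.0571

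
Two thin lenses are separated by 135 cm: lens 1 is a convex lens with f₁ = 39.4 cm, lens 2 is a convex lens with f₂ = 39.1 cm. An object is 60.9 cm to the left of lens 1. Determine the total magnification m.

m = -4.56

Lens 1: 1/d_i1 = 1/(39.4) − 1/(60.9) = 0.008960, so d_i1 = 111.6 cm; m₁ = −d_i1/d_o1 = -1.833.
d_o2 = 135 − (111.6) = 23.40 cm.
Lens 2: 1/d_i2 = 1/(39.1) − 1/(23.40) = -0.01716, so d_i2 = -58.28 cm; m₂ = −d_i2/d_o2 = +2.490.
m = m₁·m₂ = (-1.833)(+2.490) = -4.56.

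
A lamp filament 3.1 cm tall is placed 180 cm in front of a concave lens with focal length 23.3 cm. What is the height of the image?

0.355 cm

For a concave lens, f = -23.3 cm.
1/d_i = 1/f − 1/d_o = 1/(-23.30) − 1/(180) = -0.04847, so d_i = -20.63 cm.
m = −d_i/d_o = +0.1146.
|h_i| = |m|·h_o = 0.1146 × 3.1 = 0.355 cm. The image is virtual, upright and reduced, on the same side as the object.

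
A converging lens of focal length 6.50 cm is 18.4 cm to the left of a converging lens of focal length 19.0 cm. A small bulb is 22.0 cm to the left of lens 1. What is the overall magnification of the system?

Lens 1: 1/d_i1 = 1/(6.50) − 1/(22.0) = 0.1084, so d_i1 = 9.226 cm; m₁ = −d_i1/d_o1 = -0.4194.
d_o2 = 18.4 − (9.226) = 9.174 cm.
Lens 2: 1/d_i2 = 1/(19.0) − 1/(9.174) = -0.05637, so d_i2 = -17.74 cm; m₂ = −d_i2/d_o2 = +1.934.
m = m₁·m₂ = (-0.4194)(+1.934) = -0.811.

m = -0.811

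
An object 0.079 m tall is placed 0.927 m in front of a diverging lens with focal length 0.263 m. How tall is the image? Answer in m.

0.0175 m

For a diverging lens, f = -0.263 m.
1/d_i = 1/f − 1/d_o = 1/(-0.2630) − 1/(0.927) = -4.881, so d_i = -0.2049 m.
m = −d_i/d_o = +0.2210.
|h_i| = |m|·h_o = 0.2210 × 0.079 = 0.0175 m. The image is virtual, upright and reduced, on the same side as the object.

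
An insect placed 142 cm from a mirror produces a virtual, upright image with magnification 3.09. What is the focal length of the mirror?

f = 210 cm (concave)

m = −d_i/d_o ⇒ d_i = −m·d_o = −(+3.09)·(142) = -438.8 cm.
1/f = 1/d_o + 1/d_i = 1/(142) + 1/(-438.8) = 0.004763, so f = 210 cm.
Since f is positive, the mirror is concave.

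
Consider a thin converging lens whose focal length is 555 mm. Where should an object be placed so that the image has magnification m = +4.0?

m = −d_i/d_o ⇒ d_i = −m·d_o.
1/f = 1/d_o + 1/d_i = 1/d_o − 1/(m·d_o) = (1 − 1/m)/d_o, so d_o = f(1 − 1/m) = (555.0)(1 − 1/(+4.0)) = 416 mm.

416 mm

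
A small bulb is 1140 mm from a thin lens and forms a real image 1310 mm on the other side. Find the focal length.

f = 610 mm (converging)

Real image ⇒ d_i = +1310 mm.
1/f = 1/d_o + 1/d_i = 1/(1140) + 1/(1310) = 0.001641, so f = 610 mm.
Since f is positive, the thin lens is converging.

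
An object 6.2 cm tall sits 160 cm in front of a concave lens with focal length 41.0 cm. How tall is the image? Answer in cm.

1.26 cm

For a concave lens, f = -41.0 cm.
1/d_i = 1/f − 1/d_o = 1/(-41.00) − 1/(160) = -0.03064, so d_i = -32.64 cm.
m = −d_i/d_o = +0.2040.
|h_i| = |m|·h_o = 0.2040 × 6.2 = 1.26 cm. The image is virtual, upright and reduced, on the same side as the object.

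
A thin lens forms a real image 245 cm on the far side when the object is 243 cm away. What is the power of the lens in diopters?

d_i = +245 cm.
1/f = 1/d_o + 1/d_i = 1/(243) + 1/(245) = 0.008197 cm⁻¹.
f = 122.0 cm = 1.220 m, so P = 1/f = +0.820 D.

P = +0.820 D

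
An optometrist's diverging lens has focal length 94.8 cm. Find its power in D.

P = -1.05 D

For a diverging lens, f = −94.8 cm.
f = -94.8 cm = -0.948 m.
P = 1/f = 1/(-0.948 m) = -1.05 D.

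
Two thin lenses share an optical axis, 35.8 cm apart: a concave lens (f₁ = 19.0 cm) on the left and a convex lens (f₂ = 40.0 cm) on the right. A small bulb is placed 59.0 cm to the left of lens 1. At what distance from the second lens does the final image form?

197 cm

Lens 1 is diverging, so f₁ = −19.0 cm.
Lens 1: 1/d_i1 = 1/f₁ − 1/d_o1 = 1/(-19.0) − 1/(59.0) = -0.06958, so d_i1 = -14.37 cm.
The intermediate image is 14.37 cm to the left of lens 1 (virtual), which is 35.8 − (-14.37) = 50.17 cm to the left of lens 2, so d_o2 = +50.17 cm.
Lens 2: 1/d_i2 = 1/f₂ − 1/d_o2 = 1/(40.0) − 1/(50.17) = 0.005068, so d_i2 = 197 cm.
The final image is real, 197 cm to the right of lens 2 (overall magnification ≈ -0.96).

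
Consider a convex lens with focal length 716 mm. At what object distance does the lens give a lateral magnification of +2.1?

375 mm

m = −d_i/d_o ⇒ d_i = −m·d_o.
1/f = 1/d_o + 1/d_i = 1/d_o − 1/(m·d_o) = (1 − 1/m)/d_o, so d_o = f(1 − 1/m) = (716.0)(1 − 1/(+2.1)) = 375 mm.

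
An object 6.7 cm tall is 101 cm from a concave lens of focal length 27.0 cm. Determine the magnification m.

m = +0.211

For a concave lens, f = -27.0 cm.
1/d_i = 1/f − 1/d_o = 1/(-27.00) − 1/(101) = -0.04694, so d_i = -21.30 cm.
m = −d_i/d_o = −(-21.30)/(101) = +0.211.
The image is virtual, upright and reduced, on the same side as the object.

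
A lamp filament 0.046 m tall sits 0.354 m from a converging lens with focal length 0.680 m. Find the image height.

1/d_i = 1/f − 1/d_o = 1/(0.6800) − 1/(0.354) = -1.354, so d_i = -0.7384 m.
m = −d_i/d_o = +2.086.
|h_i| = |m|·h_o = 2.086 × 0.046 = 0.0960 m. The image is virtual, upright and enlarged, on the same side as the object.

0.0960 m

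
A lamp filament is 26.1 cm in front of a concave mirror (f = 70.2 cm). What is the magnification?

1/d_i = 1/f − 1/d_o = 1/(70.20) − 1/(26.1) = -0.02407, so d_i = -41.55 cm.
m = −d_i/d_o = −(-41.55)/(26.1) = +1.59.
The image is virtual, upright and enlarged, behind the mirror.

m = +1.59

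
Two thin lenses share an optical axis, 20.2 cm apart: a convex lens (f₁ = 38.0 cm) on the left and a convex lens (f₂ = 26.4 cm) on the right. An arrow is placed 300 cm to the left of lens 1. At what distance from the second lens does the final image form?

12.4 cm

Lens 1: 1/d_i1 = 1/f₁ − 1/d_o1 = 1/(38.0) − 1/(300) = 0.02298, so d_i1 = 43.51 cm.
The intermediate image is 43.51 cm to the right of lens 1, which lies 23.31 cm to the right of lens 2 — a virtual object — so d_o2 = −23.31 cm.
Lens 2: 1/d_i2 = 1/f₂ − 1/d_o2 = 1/(26.4) − 1/(-23.31) = 0.08078, so d_i2 = 12.4 cm.
The final image is real, 12.4 cm to the right of lens 2 (overall magnification ≈ -0.077).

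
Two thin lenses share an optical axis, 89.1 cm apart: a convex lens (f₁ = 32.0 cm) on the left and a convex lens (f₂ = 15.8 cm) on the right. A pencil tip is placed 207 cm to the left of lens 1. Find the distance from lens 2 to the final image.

Lens 1: 1/d_i1 = 1/f₁ − 1/d_o1 = 1/(32.0) − 1/(207) = 0.02642, so d_i1 = 37.85 cm.
The intermediate image is 37.85 cm to the right of lens 1, which is 89.1 − (37.85) = 51.25 cm to the left of lens 2, so d_o2 = +51.25 cm.
Lens 2: 1/d_i2 = 1/f₂ − 1/d_o2 = 1/(15.8) − 1/(51.25) = 0.04378, so d_i2 = 22.8 cm.
The final image is real, 22.8 cm to the right of lens 2 (overall magnification ≈ 0.082).

22.8 cm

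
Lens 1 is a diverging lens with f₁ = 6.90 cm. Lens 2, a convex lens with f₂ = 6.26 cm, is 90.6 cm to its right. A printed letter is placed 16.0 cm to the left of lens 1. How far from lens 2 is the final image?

Lens 1 is diverging, so f₁ = −6.90 cm.
Lens 1: 1/d_i1 = 1/f₁ − 1/d_o1 = 1/(-6.90) − 1/(16.0) = -0.2074, so d_i1 = -4.821 cm.
The intermediate image is 4.821 cm to the left of lens 1 (virtual), which is 90.6 − (-4.821) = 95.42 cm to the left of lens 2, so d_o2 = +95.42 cm.
Lens 2: 1/d_i2 = 1/f₂ − 1/d_o2 = 1/(6.26) − 1/(95.42) = 0.1493, so d_i2 = 6.70 cm.
The final image is real, 6.70 cm to the right of lens 2 (overall magnification ≈ -0.021).

6.70 cm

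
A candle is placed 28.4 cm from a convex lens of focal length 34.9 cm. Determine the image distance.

Lens equation: 1/v = 1/f − 1/u = 1/(34.90) − 1/(28.4) = 0.02865 − 0.03521 = -0.006558, so v = -152 cm.
The image is virtual, upright and enlarged, on the same side as the object.

152 cm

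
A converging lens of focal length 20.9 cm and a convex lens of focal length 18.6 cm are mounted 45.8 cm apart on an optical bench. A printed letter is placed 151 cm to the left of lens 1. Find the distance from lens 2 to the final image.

Lens 1: 1/d_i1 = 1/f₁ − 1/d_o1 = 1/(20.9) − 1/(151) = 0.04122, so d_i1 = 24.26 cm.
The intermediate image is 24.26 cm to the right of lens 1, which is 45.8 − (24.26) = 21.54 cm to the left of lens 2, so d_o2 = +21.54 cm.
Lens 2: 1/d_i2 = 1/f₂ − 1/d_o2 = 1/(18.6) − 1/(21.54) = 0.007338, so d_i2 = 136 cm.
The final image is real, 136 cm to the right of lens 2 (overall magnification ≈ 1.0).

136 cm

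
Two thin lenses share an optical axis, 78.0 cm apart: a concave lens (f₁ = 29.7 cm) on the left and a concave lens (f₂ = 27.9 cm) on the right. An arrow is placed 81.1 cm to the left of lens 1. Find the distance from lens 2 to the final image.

Lens 1 is diverging, so f₁ = −29.7 cm.
Lens 1: 1/d_i1 = 1/f₁ − 1/d_o1 = 1/(-29.7) − 1/(81.1) = -0.04600, so d_i1 = -21.74 cm.
The intermediate image is 21.74 cm to the left of lens 1 (virtual), which is 78.0 − (-21.74) = 99.74 cm to the left of lens 2, so d_o2 = +99.74 cm.
Lens 2 is diverging, so f₂ = −27.9 cm.
Lens 2: 1/d_i2 = 1/f₂ − 1/d_o2 = 1/(-27.9) − 1/(99.74) = -0.04587, so d_i2 = -21.8 cm.
The final image is virtual, 21.8 cm to the left of lens 2 (overall magnification ≈ 0.059).

21.8 cm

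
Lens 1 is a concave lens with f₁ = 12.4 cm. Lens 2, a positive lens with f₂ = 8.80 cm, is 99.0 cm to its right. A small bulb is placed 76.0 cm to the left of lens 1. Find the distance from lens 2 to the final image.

9.57 cm

Lens 1 is diverging, so f₁ = −12.4 cm.
Lens 1: 1/d_i1 = 1/f₁ − 1/d_o1 = 1/(-12.4) − 1/(76.0) = -0.09380, so d_i1 = -10.66 cm.
The intermediate image is 10.66 cm to the left of lens 1 (virtual), which is 99.0 − (-10.66) = 109.7 cm to the left of lens 2, so d_o2 = +109.7 cm.
Lens 2: 1/d_i2 = 1/f₂ − 1/d_o2 = 1/(8.80) − 1/(109.7) = 0.1045, so d_i2 = 9.57 cm.
The final image is real, 9.57 cm to the right of lens 2 (overall magnification ≈ -0.012).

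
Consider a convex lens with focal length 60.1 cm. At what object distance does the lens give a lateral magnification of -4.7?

m = −d_i/d_o ⇒ d_i = −m·d_o.
1/f = 1/d_o + 1/d_i = 1/d_o − 1/(m·d_o) = (1 − 1/m)/d_o, so d_o = f(1 − 1/m) = (60.10)(1 − 1/(-4.7)) = 72.9 cm.

72.9 cm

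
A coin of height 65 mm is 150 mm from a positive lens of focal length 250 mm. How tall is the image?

1/d_i = 1/f − 1/d_o = 1/(250.0) − 1/(150) = -0.002667, so d_i = -375.0 mm.
m = −d_i/d_o = +2.500.
|h_i| = |m|·h_o = 2.500 × 65 = 162 mm. The image is virtual, upright and enlarged, on the same side as the object.

162 mm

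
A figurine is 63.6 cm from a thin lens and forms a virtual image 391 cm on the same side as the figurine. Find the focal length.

f = 76.0 cm (converging)

Virtual image ⇒ d_i = −391 cm.
1/f = 1/d_o + 1/d_i = 1/(63.6) + 1/(-391) = 0.01317, so f = 76.0 cm.
Since f is positive, the thin lens is converging.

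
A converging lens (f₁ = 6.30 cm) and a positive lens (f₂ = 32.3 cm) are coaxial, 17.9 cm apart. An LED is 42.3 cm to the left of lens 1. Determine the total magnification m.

m = -0.259

Lens 1: 1/d_i1 = 1/(6.30) − 1/(42.3) = 0.1351, so d_i1 = 7.402 cm; m₁ = −d_i1/d_o1 = -0.1750.
d_o2 = 17.9 − (7.402) = 10.50 cm.
Lens 2: 1/d_i2 = 1/(32.3) − 1/(10.50) = -0.06428, so d_i2 = -15.56 cm; m₂ = −d_i2/d_o2 = +1.482.
m = m₁·m₂ = (-0.1750)(+1.482) = -0.259.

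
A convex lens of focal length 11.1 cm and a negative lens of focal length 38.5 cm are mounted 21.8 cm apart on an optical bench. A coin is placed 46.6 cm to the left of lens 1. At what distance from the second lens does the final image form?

Lens 1: 1/d_i1 = 1/f₁ − 1/d_o1 = 1/(11.1) − 1/(46.6) = 0.06863, so d_i1 = 14.57 cm.
The intermediate image is 14.57 cm to the right of lens 1, which is 21.8 − (14.57) = 7.230 cm to the left of lens 2, so d_o2 = +7.230 cm.
Lens 2 is diverging, so f₂ = −38.5 cm.
Lens 2: 1/d_i2 = 1/f₂ − 1/d_o2 = 1/(-38.5) − 1/(7.230) = -0.1643, so d_i2 = -6.09 cm.
The final image is virtual, 6.09 cm to the left of lens 2 (overall magnification ≈ -0.26).

6.09 cm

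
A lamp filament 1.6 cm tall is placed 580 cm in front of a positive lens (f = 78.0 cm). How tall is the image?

0.249 cm

1/d_i = 1/f − 1/d_o = 1/(78.00) − 1/(580) = 0.01110, so d_i = 90.12 cm.
m = −d_i/d_o = -0.1554.
|h_i| = |m|·h_o = 0.1554 × 1.6 = 0.249 cm. The image is real, inverted and reduced, on the far side of the lens.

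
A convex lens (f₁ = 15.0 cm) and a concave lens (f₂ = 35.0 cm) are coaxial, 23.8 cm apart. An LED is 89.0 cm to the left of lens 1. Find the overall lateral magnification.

m = -0.174

Lens 1: 1/d_i1 = 1/(15.0) − 1/(89.0) = 0.05543, so d_i1 = 18.04 cm; m₁ = −d_i1/d_o1 = -0.2027.
d_o2 = 23.8 − (18.04) = 5.760 cm.
f₂ = −35.0 cm (diverging).
Lens 2: 1/d_i2 = 1/(-35.0) − 1/(5.760) = -0.2022, so d_i2 = -4.946 cm; m₂ = −d_i2/d_o2 = +0.8587.
m = m₁·m₂ = (-0.2027)(+0.8587) = -0.174.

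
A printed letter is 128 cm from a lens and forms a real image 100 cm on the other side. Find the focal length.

Real image ⇒ d_i = +100 cm.
1/f = 1/d_o + 1/d_i = 1/(128) + 1/(100) = 0.01781, so f = 56.1 cm.
Since f is positive, the lens is converging.

f = 56.1 cm (converging)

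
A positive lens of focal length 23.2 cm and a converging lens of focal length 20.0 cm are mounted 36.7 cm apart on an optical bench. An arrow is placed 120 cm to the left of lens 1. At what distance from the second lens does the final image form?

Lens 1: 1/d_i1 = 1/f₁ − 1/d_o1 = 1/(23.2) − 1/(120) = 0.03477, so d_i1 = 28.76 cm.
The intermediate image is 28.76 cm to the right of lens 1, which is 36.7 − (28.76) = 7.940 cm to the left of lens 2, so d_o2 = +7.940 cm.
Lens 2: 1/d_i2 = 1/f₂ − 1/d_o2 = 1/(20.0) − 1/(7.940) = -0.07594, so d_i2 = -13.2 cm.
The final image is virtual, 13.2 cm to the left of lens 2 (overall magnification ≈ -0.40).

13.2 cm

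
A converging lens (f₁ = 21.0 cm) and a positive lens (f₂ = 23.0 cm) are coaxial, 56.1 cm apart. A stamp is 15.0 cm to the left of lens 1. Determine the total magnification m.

m = -0.940

Lens 1: 1/d_i1 = 1/(21.0) − 1/(15.0) = -0.01905, so d_i1 = -52.50 cm; m₁ = −d_i1/d_o1 = +3.500.
d_o2 = 56.1 − (-52.50) = 108.6 cm.
Lens 2: 1/d_i2 = 1/(23.0) − 1/(108.6) = 0.03427, so d_i2 = 29.18 cm; m₂ = −d_i2/d_o2 = -0.2687.
m = m₁·m₂ = (+3.500)(-0.2687) = -0.940.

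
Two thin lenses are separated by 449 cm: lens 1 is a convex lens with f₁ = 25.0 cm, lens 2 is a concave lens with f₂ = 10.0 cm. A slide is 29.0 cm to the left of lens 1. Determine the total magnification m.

Lens 1: 1/d_i1 = 1/(25.0) − 1/(29.0) = 0.005517, so d_i1 = 181.2 cm; m₁ = −d_i1/d_o1 = -6.248.
d_o2 = 449 − (181.2) = 267.8 cm.
f₂ = −10.0 cm (diverging).
Lens 2: 1/d_i2 = 1/(-10.0) − 1/(267.8) = -0.1037, so d_i2 = -9.640 cm; m₂ = −d_i2/d_o2 = +0.03600.
m = m₁·m₂ = (-6.248)(+0.03600) = -0.225.

m = -0.225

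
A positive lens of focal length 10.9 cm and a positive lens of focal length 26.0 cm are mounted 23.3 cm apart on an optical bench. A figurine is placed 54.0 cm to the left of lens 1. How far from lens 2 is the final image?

Lens 1: 1/d_i1 = 1/f₁ − 1/d_o1 = 1/(10.9) − 1/(54.0) = 0.07322, so d_i1 = 13.66 cm.
The intermediate image is 13.66 cm to the right of lens 1, which is 23.3 − (13.66) = 9.640 cm to the left of lens 2, so d_o2 = +9.640 cm.
Lens 2: 1/d_i2 = 1/f₂ − 1/d_o2 = 1/(26.0) − 1/(9.640) = -0.06527, so d_i2 = -15.3 cm.
The final image is virtual, 15.3 cm to the left of lens 2 (overall magnification ≈ -0.40).

15.3 cm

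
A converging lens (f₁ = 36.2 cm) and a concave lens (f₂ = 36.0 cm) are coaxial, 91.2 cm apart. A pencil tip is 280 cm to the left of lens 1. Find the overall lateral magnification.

Lens 1: 1/d_i1 = 1/(36.2) − 1/(280) = 0.02405, so d_i1 = 41.58 cm; m₁ = −d_i1/d_o1 = -0.1485.
d_o2 = 91.2 − (41.58) = 49.62 cm.
f₂ = −36.0 cm (diverging).
Lens 2: 1/d_i2 = 1/(-36.0) − 1/(49.62) = -0.04793, so d_i2 = -20.86 cm; m₂ = −d_i2/d_o2 = +0.4205.
m = m₁·m₂ = (-0.1485)(+0.4205) = -0.0624.

m = -0.0624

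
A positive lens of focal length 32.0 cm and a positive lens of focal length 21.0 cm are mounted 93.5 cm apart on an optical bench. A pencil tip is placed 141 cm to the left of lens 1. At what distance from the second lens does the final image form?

Lens 1: 1/d_i1 = 1/f₁ − 1/d_o1 = 1/(32.0) − 1/(141) = 0.02416, so d_i1 = 41.39 cm.
The intermediate image is 41.39 cm to the right of lens 1, which is 93.5 − (41.39) = 52.11 cm to the left of lens 2, so d_o2 = +52.11 cm.
Lens 2: 1/d_i2 = 1/f₂ − 1/d_o2 = 1/(21.0) − 1/(52.11) = 0.02843, so d_i2 = 35.2 cm.
The final image is real, 35.2 cm to the right of lens 2 (overall magnification ≈ 0.20).

35.2 cm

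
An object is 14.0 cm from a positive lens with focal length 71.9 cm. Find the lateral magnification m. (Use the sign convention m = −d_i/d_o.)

m = +1.24

1/d_i = 1/f − 1/d_o = 1/(71.90) − 1/(14.0) = -0.05752, so d_i = -17.39 cm.
m = −d_i/d_o = −(-17.39)/(14.0) = +1.24.
The image is virtual, upright and enlarged, on the same side as the object.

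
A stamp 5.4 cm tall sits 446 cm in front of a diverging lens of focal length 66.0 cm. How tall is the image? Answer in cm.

For a diverging lens, f = -66.0 cm.
1/d_i = 1/f − 1/d_o = 1/(-66.00) − 1/(446) = -0.01739, so d_i = -57.49 cm.
m = −d_i/d_o = +0.1289.
|h_i| = |m|·h_o = 0.1289 × 5.4 = 0.696 cm. The image is virtual, upright and reduced, on the same side as the object.

0.696 cm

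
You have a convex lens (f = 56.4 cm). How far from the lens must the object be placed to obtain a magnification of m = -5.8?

m = −d_i/d_o ⇒ d_i = −m·d_o.
1/f = 1/d_o + 1/d_i = 1/d_o − 1/(m·d_o) = (1 − 1/m)/d_o, so d_o = f(1 − 1/m) = (56.40)(1 − 1/(-5.8)) = 66.1 cm.

66.1 cm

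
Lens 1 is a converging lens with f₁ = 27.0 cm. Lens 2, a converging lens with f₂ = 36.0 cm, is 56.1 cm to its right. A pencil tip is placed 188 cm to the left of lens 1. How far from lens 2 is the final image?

Lens 1: 1/d_i1 = 1/f₁ − 1/d_o1 = 1/(27.0) − 1/(188) = 0.03172, so d_i1 = 31.53 cm.
The intermediate image is 31.53 cm to the right of lens 1, which is 56.1 − (31.53) = 24.57 cm to the left of lens 2, so d_o2 = +24.57 cm.
Lens 2: 1/d_i2 = 1/f₂ − 1/d_o2 = 1/(36.0) − 1/(24.57) = -0.01292, so d_i2 = -77.4 cm.
The final image is virtual, 77.4 cm to the left of lens 2 (overall magnification ≈ -0.53).

77.4 cm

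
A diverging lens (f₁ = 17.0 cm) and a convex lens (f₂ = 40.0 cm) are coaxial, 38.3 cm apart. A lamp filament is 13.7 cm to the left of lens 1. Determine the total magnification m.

f₁ = −17.0 cm (diverging).
Lens 1: 1/d_i1 = 1/(-17.0) − 1/(13.7) = -0.1318, so d_i1 = -7.586 cm; m₁ = −d_i1/d_o1 = +0.5537.
d_o2 = 38.3 − (-7.586) = 45.89 cm.
Lens 2: 1/d_i2 = 1/(40.0) − 1/(45.89) = 0.003209, so d_i2 = 311.6 cm; m₂ = −d_i2/d_o2 = -6.791.
m = m₁·m₂ = (+0.5537)(-6.791) = -3.76.

m = -3.76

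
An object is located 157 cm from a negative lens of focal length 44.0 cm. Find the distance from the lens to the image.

34.4 cm

For a negative lens, f = -44.0 cm.
Thin-lens equation: 1/v = 1/f − 1/u = 1/(-44.00) − 1/(157) = -0.02273 − 0.006369 = -0.02910, so v = -34.4 cm.
The image is virtual, upright and reduced, on the same side as the object.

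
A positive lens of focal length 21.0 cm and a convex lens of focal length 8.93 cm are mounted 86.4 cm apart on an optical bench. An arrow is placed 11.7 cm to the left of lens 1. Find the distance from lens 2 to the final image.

9.70 cm

Lens 1: 1/d_i1 = 1/f₁ − 1/d_o1 = 1/(21.0) − 1/(11.7) = -0.03785, so d_i1 = -26.42 cm.
The intermediate image is 26.42 cm to the left of lens 1 (virtual), which is 86.4 − (-26.42) = 112.8 cm to the left of lens 2, so d_o2 = +112.8 cm.
Lens 2: 1/d_i2 = 1/f₂ − 1/d_o2 = 1/(8.93) − 1/(112.8) = 0.1031, so d_i2 = 9.70 cm.
The final image is real, 9.70 cm to the right of lens 2 (overall magnification ≈ -0.19).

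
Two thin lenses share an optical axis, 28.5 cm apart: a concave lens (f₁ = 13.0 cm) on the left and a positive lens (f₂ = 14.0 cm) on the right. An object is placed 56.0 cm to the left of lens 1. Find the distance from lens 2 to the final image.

21.8 cm

Lens 1 is diverging, so f₁ = −13.0 cm.
Lens 1: 1/d_i1 = 1/f₁ − 1/d_o1 = 1/(-13.0) − 1/(56.0) = -0.09478, so d_i1 = -10.55 cm.
The intermediate image is 10.55 cm to the left of lens 1 (virtual), which is 28.5 − (-10.55) = 39.05 cm to the left of lens 2, so d_o2 = +39.05 cm.
Lens 2: 1/d_i2 = 1/f₂ − 1/d_o2 = 1/(14.0) − 1/(39.05) = 0.04582, so d_i2 = 21.8 cm.
The final image is real, 21.8 cm to the right of lens 2 (overall magnification ≈ -0.11).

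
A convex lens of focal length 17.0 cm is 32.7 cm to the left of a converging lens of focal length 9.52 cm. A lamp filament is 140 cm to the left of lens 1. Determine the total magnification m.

Lens 1: 1/d_i1 = 1/(17.0) − 1/(140) = 0.05168, so d_i1 = 19.35 cm; m₁ = −d_i1/d_o1 = -0.1382.
d_o2 = 32.7 − (19.35) = 13.35 cm.
Lens 2: 1/d_i2 = 1/(9.52) − 1/(13.35) = 0.03014, so d_i2 = 33.18 cm; m₂ = −d_i2/d_o2 = -2.486.
m = m₁·m₂ = (-0.1382)(-2.486) = +0.344.

m = +0.344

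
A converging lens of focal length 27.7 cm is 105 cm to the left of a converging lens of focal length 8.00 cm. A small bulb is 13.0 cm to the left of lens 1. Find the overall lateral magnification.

Lens 1: 1/d_i1 = 1/(27.7) − 1/(13.0) = -0.04082, so d_i1 = -24.50 cm; m₁ = −d_i1/d_o1 = +1.885.
d_o2 = 105 − (-24.50) = 129.5 cm.
Lens 2: 1/d_i2 = 1/(8.00) − 1/(129.5) = 0.1173, so d_i2 = 8.527 cm; m₂ = −d_i2/d_o2 = -0.06584.
m = m₁·m₂ = (+1.885)(-0.06584) = -0.124.

m = -0.124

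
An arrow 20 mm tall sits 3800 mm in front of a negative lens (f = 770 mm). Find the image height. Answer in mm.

3.37 mm

For a negative lens, f = -770 mm.
1/d_i = 1/f − 1/d_o = 1/(-770.0) − 1/(3800) = -0.001562, so d_i = -640.3 mm.
m = −d_i/d_o = +0.1685.
|h_i| = |m|·h_o = 0.1685 × 20 = 3.37 mm. The image is virtual, upright and reduced, on the same side as the object.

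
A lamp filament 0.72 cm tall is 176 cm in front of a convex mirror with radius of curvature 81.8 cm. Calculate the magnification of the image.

m = +0.189

f = R/2 = 81.8/2 = 40.90 cm; for a convex mirror, f = -40.90 cm.
1/d_i = 1/f − 1/d_o = 1/(-40.90) − 1/(176) = -0.03013, so d_i = -33.19 cm.
m = −d_i/d_o = −(-33.19)/(176) = +0.189.
The image is virtual, upright and reduced, behind the mirror.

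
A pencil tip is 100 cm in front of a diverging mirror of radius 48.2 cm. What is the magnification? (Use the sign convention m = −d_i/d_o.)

m = +0.194

f = R/2 = 48.2/2 = 24.10 cm; for a diverging mirror, f = -24.10 cm.
1/d_i = 1/f − 1/d_o = 1/(-24.10) − 1/(100) = -0.05149, so d_i = -19.42 cm.
m = −d_i/d_o = −(-19.42)/(100) = +0.194.
The image is virtual, upright and reduced, behind the mirror.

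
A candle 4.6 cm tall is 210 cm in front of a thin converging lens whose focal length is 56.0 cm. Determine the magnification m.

1/d_i = 1/f − 1/d_o = 1/(56.00) − 1/(210) = 0.01310, so d_i = 76.36 cm.
m = −d_i/d_o = −(76.36)/(210) = -0.364.
The image is real, inverted and reduced, on the far side of the lens.

m = -0.364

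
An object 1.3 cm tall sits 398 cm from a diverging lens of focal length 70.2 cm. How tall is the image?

For a diverging lens, f = -70.2 cm.
1/d_i = 1/f − 1/d_o = 1/(-70.20) − 1/(398) = -0.01676, so d_i = -59.67 cm.
m = −d_i/d_o = +0.1499.
|h_i| = |m|·h_o = 0.1499 × 1.3 = 0.195 cm. The image is virtual, upright and reduced, on the same side as the object.

0.195 cm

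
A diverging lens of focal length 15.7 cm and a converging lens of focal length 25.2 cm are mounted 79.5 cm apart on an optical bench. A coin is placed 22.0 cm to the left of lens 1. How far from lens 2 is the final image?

35.2 cm

Lens 1 is diverging, so f₁ = −15.7 cm.
Lens 1: 1/d_i1 = 1/f₁ − 1/d_o1 = 1/(-15.7) − 1/(22.0) = -0.1091, so d_i1 = -9.162 cm.
The intermediate image is 9.162 cm to the left of lens 1 (virtual), which is 79.5 − (-9.162) = 88.66 cm to the left of lens 2, so d_o2 = +88.66 cm.
Lens 2: 1/d_i2 = 1/f₂ − 1/d_o2 = 1/(25.2) − 1/(88.66) = 0.02840, so d_i2 = 35.2 cm.
The final image is real, 35.2 cm to the right of lens 2 (overall magnification ≈ -0.17).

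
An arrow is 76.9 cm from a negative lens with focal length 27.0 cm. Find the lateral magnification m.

For a negative lens, f = -27.0 cm.
1/d_i = 1/f − 1/d_o = 1/(-27.00) − 1/(76.9) = -0.05004, so d_i = -19.98 cm.
m = −d_i/d_o = −(-19.98)/(76.9) = +0.260.
The image is virtual, upright and reduced, on the same side as the object.

m = +0.260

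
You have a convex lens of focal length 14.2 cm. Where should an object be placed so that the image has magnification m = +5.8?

11.8 cm

m = −d_i/d_o ⇒ d_i = −m·d_o.
1/f = 1/d_o + 1/d_i = 1/d_o − 1/(m·d_o) = (1 − 1/m)/d_o, so d_o = f(1 − 1/m) = (14.20)(1 − 1/(+5.8)) = 11.8 cm.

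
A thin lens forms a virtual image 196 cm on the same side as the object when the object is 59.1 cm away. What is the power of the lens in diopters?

Virtual image ⇒ d_i = −196 cm.
1/f = 1/d_o + 1/d_i = 1/(59.1) + 1/(-196) = 0.01182 cm⁻¹.
f = 84.61 cm = 0.8461 m, so P = 1/f = +1.18 D.

P = +1.18 D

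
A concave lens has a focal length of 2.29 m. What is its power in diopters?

For a concave lens, f = −2.29 m.
P = 1/f = 1/(-2.29 m) = -0.437 D.

P = -0.437 D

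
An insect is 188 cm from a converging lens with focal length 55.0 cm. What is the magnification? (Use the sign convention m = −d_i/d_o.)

m = -0.414

1/d_i = 1/f − 1/d_o = 1/(55.00) − 1/(188) = 0.01286, so d_i = 77.74 cm.
m = −d_i/d_o = −(77.74)/(188) = -0.414.
The image is real, inverted and reduced, on the far side of the lens.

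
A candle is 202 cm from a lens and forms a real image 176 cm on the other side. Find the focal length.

Real image ⇒ d_i = +176 cm.
1/f = 1/d_o + 1/d_i = 1/(202) + 1/(176) = 0.01063, so f = 94.1 cm.
Since f is positive, the lens is converging.

f = 94.1 cm (converging)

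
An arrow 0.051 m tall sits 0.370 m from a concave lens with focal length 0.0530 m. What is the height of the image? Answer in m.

0.00639 m

For a concave lens, f = -0.0530 m.
1/d_i = 1/f − 1/d_o = 1/(-0.05300) − 1/(0.370) = -21.57, so d_i = -0.04636 m.
m = −d_i/d_o = +0.1253.
|h_i| = |m|·h_o = 0.1253 × 0.051 = 0.00639 m. The image is virtual, upright and reduced, on the same side as the object.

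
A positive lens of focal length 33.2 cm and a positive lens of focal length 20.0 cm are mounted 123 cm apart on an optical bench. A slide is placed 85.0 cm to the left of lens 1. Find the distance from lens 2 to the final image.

Lens 1: 1/d_i1 = 1/f₁ − 1/d_o1 = 1/(33.2) − 1/(85.0) = 0.01836, so d_i1 = 54.48 cm.
The intermediate image is 54.48 cm to the right of lens 1, which is 123 − (54.48) = 68.52 cm to the left of lens 2, so d_o2 = +68.52 cm.
Lens 2: 1/d_i2 = 1/f₂ − 1/d_o2 = 1/(20.0) − 1/(68.52) = 0.03541, so d_i2 = 28.2 cm.
The final image is real, 28.2 cm to the right of lens 2 (overall magnification ≈ 0.26).

28.2 cm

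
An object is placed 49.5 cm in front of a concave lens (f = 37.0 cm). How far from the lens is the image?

21.2 cm

For a concave lens, f = -37.0 cm.
Lens equation: 1/v = 1/f − 1/u = 1/(-37.00) − 1/(49.5) = -0.02703 − 0.02020 = -0.04723, so v = -21.2 cm.
The image is virtual, upright and reduced, on the same side as the object.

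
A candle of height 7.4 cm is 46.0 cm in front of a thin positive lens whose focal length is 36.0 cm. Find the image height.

26.6 cm

1/d_i = 1/f − 1/d_o = 1/(36.00) − 1/(46.0) = 0.006039, so d_i = 165.6 cm.
m = −d_i/d_o = -3.600.
|h_i| = |m|·h_o = 3.600 × 7.4 = 26.6 cm. The image is real, inverted and enlarged, on the far side of the lens.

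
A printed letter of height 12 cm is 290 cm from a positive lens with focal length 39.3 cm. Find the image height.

1/d_i = 1/f − 1/d_o = 1/(39.30) − 1/(290) = 0.02200, so d_i = 45.46 cm.
m = −d_i/d_o = -0.1568.
|h_i| = |m|·h_o = 0.1568 × 12 = 1.88 cm. The image is real, inverted and reduced, on the far side of the lens.

1.88 cm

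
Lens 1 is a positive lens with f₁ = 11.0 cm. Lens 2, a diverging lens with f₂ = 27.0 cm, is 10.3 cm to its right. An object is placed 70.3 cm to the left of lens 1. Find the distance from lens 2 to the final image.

Lens 1: 1/d_i1 = 1/f₁ − 1/d_o1 = 1/(11.0) − 1/(70.3) = 0.07668, so d_i1 = 13.04 cm.
The intermediate image is 13.04 cm to the right of lens 1, which lies 2.740 cm to the right of lens 2 — a virtual object — so d_o2 = −2.740 cm.
Lens 2 is diverging, so f₂ = −27.0 cm.
Lens 2: 1/d_i2 = 1/f₂ − 1/d_o2 = 1/(-27.0) − 1/(-2.740) = 0.3279, so d_i2 = 3.05 cm.
The final image is real, 3.05 cm to the right of lens 2 (overall magnification ≈ -0.21).

3.05 cm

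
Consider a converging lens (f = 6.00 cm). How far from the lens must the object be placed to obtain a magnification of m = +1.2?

1.000 cm

m = −d_i/d_o ⇒ d_i = −m·d_o.
1/f = 1/d_o + 1/d_i = 1/d_o − 1/(m·d_o) = (1 − 1/m)/d_o, so d_o = f(1 − 1/m) = (6.000)(1 − 1/(+1.2)) = 1.000 cm.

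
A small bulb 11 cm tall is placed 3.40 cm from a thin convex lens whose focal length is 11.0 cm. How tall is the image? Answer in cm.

15.9 cm

1/d_i = 1/f − 1/d_o = 1/(11.00) − 1/(3.40) = -0.2032, so d_i = -4.921 cm.
m = −d_i/d_o = +1.447.
|h_i| = |m|·h_o = 1.447 × 11 = 15.9 cm. The image is virtual, upright and enlarged, on the same side as the object.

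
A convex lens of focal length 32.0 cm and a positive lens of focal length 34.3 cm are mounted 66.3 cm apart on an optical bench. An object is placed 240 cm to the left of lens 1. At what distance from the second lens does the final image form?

205 cm

Lens 1: 1/d_i1 = 1/f₁ − 1/d_o1 = 1/(32.0) − 1/(240) = 0.02708, so d_i1 = 36.92 cm.
The intermediate image is 36.92 cm to the right of lens 1, which is 66.3 − (36.92) = 29.38 cm to the left of lens 2, so d_o2 = +29.38 cm.
Lens 2: 1/d_i2 = 1/f₂ − 1/d_o2 = 1/(34.3) − 1/(29.38) = -0.004882, so d_i2 = -205 cm.
The final image is virtual, 205 cm to the left of lens 2 (overall magnification ≈ -1.1).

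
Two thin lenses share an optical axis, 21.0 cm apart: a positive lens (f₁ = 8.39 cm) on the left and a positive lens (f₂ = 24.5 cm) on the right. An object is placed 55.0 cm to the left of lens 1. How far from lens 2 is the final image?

Lens 1: 1/d_i1 = 1/f₁ − 1/d_o1 = 1/(8.39) − 1/(55.0) = 0.1010, so d_i1 = 9.900 cm.
The intermediate image is 9.900 cm to the right of lens 1, which is 21.0 − (9.900) = 11.10 cm to the left of lens 2, so d_o2 = +11.10 cm.
Lens 2: 1/d_i2 = 1/f₂ − 1/d_o2 = 1/(24.5) − 1/(11.10) = -0.04927, so d_i2 = -20.3 cm.
The final image is virtual, 20.3 cm to the left of lens 2 (overall magnification ≈ -0.33).

20.3 cm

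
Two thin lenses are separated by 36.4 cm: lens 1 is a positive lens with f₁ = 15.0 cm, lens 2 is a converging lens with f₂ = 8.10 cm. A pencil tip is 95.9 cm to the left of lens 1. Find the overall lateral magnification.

m = +0.143

Lens 1: 1/d_i1 = 1/(15.0) − 1/(95.9) = 0.05624, so d_i1 = 17.78 cm; m₁ = −d_i1/d_o1 = -0.1854.
d_o2 = 36.4 − (17.78) = 18.62 cm.
Lens 2: 1/d_i2 = 1/(8.10) − 1/(18.62) = 0.06975, so d_i2 = 14.34 cm; m₂ = −d_i2/d_o2 = -0.7700.
m = m₁·m₂ = (-0.1854)(-0.7700) = +0.143.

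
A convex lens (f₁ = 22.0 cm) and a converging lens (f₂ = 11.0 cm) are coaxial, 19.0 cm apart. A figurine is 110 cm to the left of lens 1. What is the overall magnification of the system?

Lens 1: 1/d_i1 = 1/(22.0) − 1/(110) = 0.03636, so d_i1 = 27.50 cm; m₁ = −d_i1/d_o1 = -0.2500.
d_o2 = 19.0 − (27.50) = -8.500 cm (virtual object).
Lens 2: 1/d_i2 = 1/(11.0) − 1/(-8.500) = 0.2086, so d_i2 = 4.795 cm; m₂ = −d_i2/d_o2 = +0.5641.
m = m₁·m₂ = (-0.2500)(+0.5641) = -0.141.

m = -0.141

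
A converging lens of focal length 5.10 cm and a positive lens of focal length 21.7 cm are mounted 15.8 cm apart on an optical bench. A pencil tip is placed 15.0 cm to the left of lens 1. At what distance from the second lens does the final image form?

12.9 cm

Lens 1: 1/d_i1 = 1/f₁ − 1/d_o1 = 1/(5.10) − 1/(15.0) = 0.1294, so d_i1 = 7.727 cm.
The intermediate image is 7.727 cm to the right of lens 1, which is 15.8 − (7.727) = 8.073 cm to the left of lens 2, so d_o2 = +8.073 cm.
Lens 2: 1/d_i2 = 1/f₂ − 1/d_o2 = 1/(21.7) − 1/(8.073) = -0.07779, so d_i2 = -12.9 cm.
The final image is virtual, 12.9 cm to the left of lens 2 (overall magnification ≈ -0.82).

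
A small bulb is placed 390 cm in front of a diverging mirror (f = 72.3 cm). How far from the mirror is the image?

For a diverging mirror, f = -72.3 cm.
Mirror equation: 1/q = 1/f − 1/p = 1/(-72.30) − 1/(390) = -0.01383 − 0.002564 = -0.01640, so q = -61.0 cm.
The image is virtual, upright and reduced, behind the mirror.

61.0 cm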